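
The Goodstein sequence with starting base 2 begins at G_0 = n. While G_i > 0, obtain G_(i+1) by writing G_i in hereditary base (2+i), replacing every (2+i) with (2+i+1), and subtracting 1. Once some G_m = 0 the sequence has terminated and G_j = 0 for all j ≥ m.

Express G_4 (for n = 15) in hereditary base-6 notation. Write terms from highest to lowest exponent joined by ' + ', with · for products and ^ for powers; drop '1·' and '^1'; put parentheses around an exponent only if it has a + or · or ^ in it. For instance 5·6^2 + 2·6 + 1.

6^(6 + 1) + 6^6 + 1

base 2: 15 = 2^(2 + 1) + 2^2 + 2 + 1; at 3: 3^(3 + 1) + 3^3 + 3 + 1 = 112; next = 111
base 3: 111 = 3^(3 + 1) + 3^3 + 3; at 4: 4^(4 + 1) + 4^4 + 4 = 1284; next = 1283
base 4: 1283 = 4^(4 + 1) + 4^4 + 3; at 5: 5^(5 + 1) + 5^5 + 3 = 18753; next = 18752
base 5: 18752 = 5^(5 + 1) + 5^5 + 2; at 6: 6^(6 + 1) + 6^6 + 2 = 326594; next = 326593
base 6: 326593 = 6^(6 + 1) + 6^6 + 1; at 7: 7^(7 + 1) + 7^7 + 1 = 6588345; next = 6588344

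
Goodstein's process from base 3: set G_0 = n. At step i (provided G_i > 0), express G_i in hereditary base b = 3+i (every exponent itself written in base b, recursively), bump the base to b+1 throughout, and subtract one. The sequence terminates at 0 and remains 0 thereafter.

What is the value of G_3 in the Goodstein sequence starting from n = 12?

base 3: 12 = 3^2 + 3; at 4: 4^2 + 4 = 20; next = 19
base 4: 19 = 4^2 + 3; at 5: 5^2 + 3 = 28; next = 27
base 5: 27 = 5^2 + 2; at 6: 6^2 + 2 = 38; next = 37
base 6: 37 = 6^2 + 1; at 7: 7^2 + 1 = 50; next = 49

37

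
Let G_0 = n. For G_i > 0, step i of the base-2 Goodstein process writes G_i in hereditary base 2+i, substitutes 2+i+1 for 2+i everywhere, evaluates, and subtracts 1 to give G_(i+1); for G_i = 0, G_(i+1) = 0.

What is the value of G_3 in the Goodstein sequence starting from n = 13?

16092

step 0: 13 = 2^(2 + 1) + 2^2 + 1; sub 3 for 2: 3^(3 + 1) + 3^3 + 1; = 109; G_1 = 109−1 = 108
step 1: 108 = 3^(3 + 1) + 3^3; sub 4 for 3: 4^(4 + 1) + 4^4; = 1280; G_2 = 1280−1 = 1279
step 2: 1279 = 4^(4 + 1) + 3·4^3 + 3·4^2 + 3·4 + 3; sub 5 for 4: 5^(5 + 1) + 3·5^3 + 3·5^2 + 3·5 + 3; = 16093; G_3 = 16093−1 = 16092
step 3: 16092 = 5^(5 + 1) + 3·5^3 + 3·5^2 + 3·5 + 2; sub 6 for 5: 6^(6 + 1) + 3·6^3 + 3·6^2 + 3·6 + 2; = 280712; G_4 = 280712−1 = 280711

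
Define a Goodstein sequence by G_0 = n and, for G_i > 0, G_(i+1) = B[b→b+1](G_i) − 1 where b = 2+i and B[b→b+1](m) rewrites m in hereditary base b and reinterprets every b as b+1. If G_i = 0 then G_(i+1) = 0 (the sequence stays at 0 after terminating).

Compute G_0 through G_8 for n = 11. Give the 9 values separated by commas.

11, 84, 1027, 15627, 279937, 5764801, 134217727, 2749609302, 70077777775

i=0: 11 = 2^(2 + 1) + 2 + 1 (b=2); 2→3: 3^(3 + 1) + 3 + 1 = 85; 85−1 = 84
i=1: 84 = 3^(3 + 1) + 3 (b=3); 3→4: 4^(4 + 1) + 4 = 1028; 1028−1 = 1027
i=2: 1027 = 4^(4 + 1) + 3 (b=4); 4→5: 5^(5 + 1) + 3 = 15628; 15628−1 = 15627
i=3: 15627 = 5^(5 + 1) + 2 (b=5); 5→6: 6^(6 + 1) + 2 = 279938; 279938−1 = 279937
i=4: 279937 = 6^(6 + 1) + 1 (b=6); 6→7: 7^(7 + 1) + 1 = 5764802; 5764802−1 = 5764801
i=5: 5764801 = 7^(7 + 1) (b=7); 7→8: 8^(8 + 1) = 134217728; 134217728−1 = 134217727
i=6: 134217727 = 7·8^8 + 7·8^7 + 7·8^6 + 7·8^5 + 7·8^4 + 7·8^3 + 7·8^2 + 7·8 + 7 (b=8); 8→9: 7·9^9 + 7·9^7 + 7·9^6 + 7·9^5 + 7·9^4 + 7·9^3 + 7·9^2 + 7·9 + 7 = 2749609303; 2749609303−1 = 2749609302
i=7: 2749609302 = 7·9^9 + 7·9^7 + 7·9^6 + 7·9^5 + 7·9^4 + 7·9^3 + 7·9^2 + 7·9 + 6 (b=9); 9→10: 7·10^10 + 7·10^7 + 7·10^6 + 7·10^5 + 7·10^4 + 7·10^3 + 7·10^2 + 7·10 + 6 = 70077777776; 70077777776−1 = 70077777775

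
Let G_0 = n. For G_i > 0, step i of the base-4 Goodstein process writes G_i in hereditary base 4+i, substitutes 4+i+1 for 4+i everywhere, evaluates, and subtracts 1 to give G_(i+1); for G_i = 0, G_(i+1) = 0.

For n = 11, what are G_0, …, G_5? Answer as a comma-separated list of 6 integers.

11, 12, 13, 14, 15, 15

step 0: 11 = 2·4 + 3; sub 5 for 4: 2·5 + 3; = 13; G_1 = 13−1 = 12
step 1: 12 = 2·5 + 2; sub 6 for 5: 2·6 + 2; = 14; G_2 = 14−1 = 13
step 2: 13 = 2·6 + 1; sub 7 for 6: 2·7 + 1; = 15; G_3 = 15−1 = 14
step 3: 14 = 2·7; sub 8 for 7: 2·8; = 16; G_4 = 16−1 = 15
step 4: 15 = 8 + 7; sub 9 for 8: 9 + 7; = 16; G_5 = 16−1 = 15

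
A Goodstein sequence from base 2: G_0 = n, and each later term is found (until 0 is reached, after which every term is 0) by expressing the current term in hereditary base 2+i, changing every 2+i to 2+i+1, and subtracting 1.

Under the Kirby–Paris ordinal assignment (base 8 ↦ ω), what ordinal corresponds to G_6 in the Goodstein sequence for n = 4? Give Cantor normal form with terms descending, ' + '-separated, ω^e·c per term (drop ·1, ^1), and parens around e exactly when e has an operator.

(0) 4|_2 = 2^2 ↦ 3^3|_3 = 27 ⇒ 26
(1) 26|_3 = 2·3^2 + 2·3 + 2 ↦ 2·4^2 + 2·4 + 2|_4 = 42 ⇒ 41
(2) 41|_4 = 2·4^2 + 2·4 + 1 ↦ 2·5^2 + 2·5 + 1|_5 = 61 ⇒ 60
(3) 60|_5 = 2·5^2 + 2·5 ↦ 2·6^2 + 2·6|_6 = 84 ⇒ 83
(4) 83|_6 = 2·6^2 + 6 + 5 ↦ 2·7^2 + 7 + 5|_7 = 110 ⇒ 109
(5) 109|_7 = 2·7^2 + 7 + 4 ↦ 2·8^2 + 8 + 4|_8 = 140 ⇒ 139
(6) 139|_8 = 2·8^2 + 8 + 3 ↦ 2·9^2 + 9 + 3|_9 = 174 ⇒ 173

ω^2·2 + ω + 3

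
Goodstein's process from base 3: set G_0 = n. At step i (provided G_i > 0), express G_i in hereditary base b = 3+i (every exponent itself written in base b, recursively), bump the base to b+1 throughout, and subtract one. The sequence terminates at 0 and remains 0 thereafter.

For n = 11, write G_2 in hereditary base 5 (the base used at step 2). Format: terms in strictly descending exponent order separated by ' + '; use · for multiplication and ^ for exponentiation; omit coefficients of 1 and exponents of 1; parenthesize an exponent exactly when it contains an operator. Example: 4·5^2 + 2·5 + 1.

11 —HB3→ 3^2 + 2 —bump→ 4^2 + 2 = 18 —(−1)→ 17
17 —HB4→ 4^2 + 1 —bump→ 5^2 + 1 = 26 —(−1)→ 25
25 —HB5→ 5^2 —bump→ 6^2 = 36 —(−1)→ 35

5^2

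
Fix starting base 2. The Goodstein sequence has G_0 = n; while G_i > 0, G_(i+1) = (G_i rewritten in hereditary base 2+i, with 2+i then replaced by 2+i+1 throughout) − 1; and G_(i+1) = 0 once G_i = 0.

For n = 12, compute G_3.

15685

step 0: 12 = 2^(2 + 1) + 2^2; sub 3 for 2: 3^(3 + 1) + 3^3; = 108; G_1 = 108−1 = 107
step 1: 107 = 3^(3 + 1) + 2·3^2 + 2·3 + 2; sub 4 for 3: 4^(4 + 1) + 2·4^2 + 2·4 + 2; = 1066; G_2 = 1066−1 = 1065
step 2: 1065 = 4^(4 + 1) + 2·4^2 + 2·4 + 1; sub 5 for 4: 5^(5 + 1) + 2·5^2 + 2·5 + 1; = 15686; G_3 = 15686−1 = 15685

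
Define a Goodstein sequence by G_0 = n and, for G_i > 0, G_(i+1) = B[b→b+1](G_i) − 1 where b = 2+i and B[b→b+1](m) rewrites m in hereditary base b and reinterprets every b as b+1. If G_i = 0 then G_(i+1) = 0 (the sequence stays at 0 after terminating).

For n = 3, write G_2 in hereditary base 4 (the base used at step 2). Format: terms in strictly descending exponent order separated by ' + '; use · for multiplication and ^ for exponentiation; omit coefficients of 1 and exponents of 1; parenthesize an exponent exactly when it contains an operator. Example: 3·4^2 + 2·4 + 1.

3

3 —HB2→ 2 + 1 —bump→ 3 + 1 = 4 —(−1)→ 3
3 —HB3→ 3 —bump→ 4 = 4 —(−1)→ 3
3 —HB4→ 3 —bump→ 3 = 3 —(−1)→ 2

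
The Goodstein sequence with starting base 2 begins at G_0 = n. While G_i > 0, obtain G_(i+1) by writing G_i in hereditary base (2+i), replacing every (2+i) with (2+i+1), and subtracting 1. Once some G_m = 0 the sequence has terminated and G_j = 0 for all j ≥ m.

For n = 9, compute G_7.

1162263921

9 —HB2→ 2^(2 + 1) + 1 —bump→ 3^(3 + 1) + 1 = 82 —(−1)→ 81
81 —HB3→ 3^(3 + 1) —bump→ 4^(4 + 1) = 1024 —(−1)→ 1023
1023 —HB4→ 3·4^4 + 3·4^3 + 3·4^2 + 3·4 + 3 —bump→ 3·5^5 + 3·5^3 + 3·5^2 + 3·5 + 3 = 9843 —(−1)→ 9842
9842 —HB5→ 3·5^5 + 3·5^3 + 3·5^2 + 3·5 + 2 —bump→ 3·6^6 + 3·6^3 + 3·6^2 + 3·6 + 2 = 140744 —(−1)→ 140743
140743 —HB6→ 3·6^6 + 3·6^3 + 3·6^2 + 3·6 + 1 —bump→ 3·7^7 + 3·7^3 + 3·7^2 + 3·7 + 1 = 2471827 —(−1)→ 2471826
2471826 —HB7→ 3·7^7 + 3·7^3 + 3·7^2 + 3·7 —bump→ 3·8^8 + 3·8^3 + 3·8^2 + 3·8 = 50333400 —(−1)→ 50333399
50333399 —HB8→ 3·8^8 + 3·8^3 + 3·8^2 + 2·8 + 7 —bump→ 3·9^9 + 3·9^3 + 3·9^2 + 2·9 + 7 = 1162263922 —(−1)→ 1162263921
1162263921 —HB9→ 3·9^9 + 3·9^3 + 3·9^2 + 2·9 + 6 —bump→ 3·10^10 + 3·10^3 + 3·10^2 + 2·10 + 6 = 30000003326 —(−1)→ 30000003325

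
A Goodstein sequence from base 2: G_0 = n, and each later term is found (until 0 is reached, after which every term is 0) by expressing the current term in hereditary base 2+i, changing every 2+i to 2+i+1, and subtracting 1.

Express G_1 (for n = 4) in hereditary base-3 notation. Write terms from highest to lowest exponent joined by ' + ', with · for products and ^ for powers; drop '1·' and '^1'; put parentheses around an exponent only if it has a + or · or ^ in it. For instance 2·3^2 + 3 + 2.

2·3^2 + 2·3 + 2

G_0 = 4. HB_2(4) = 2^2. Bump = 27. G_1 = 26.
G_1 = 26. HB_3(26) = 2·3^2 + 2·3 + 2. Bump = 42. G_2 = 41.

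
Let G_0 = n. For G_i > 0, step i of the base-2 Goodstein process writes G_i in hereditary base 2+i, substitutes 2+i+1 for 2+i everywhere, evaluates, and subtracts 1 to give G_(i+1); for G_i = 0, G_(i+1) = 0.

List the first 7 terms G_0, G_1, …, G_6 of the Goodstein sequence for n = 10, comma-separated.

10, 83, 1025, 15625, 279935, 4215754, 84073323

G_0 = 10. HB_2(10) = 2^(2 + 1) + 2. Bump = 84. G_1 = 83.
G_1 = 83. HB_3(83) = 3^(3 + 1) + 2. Bump = 1026. G_2 = 1025.
G_2 = 1025. HB_4(1025) = 4^(4 + 1) + 1. Bump = 15626. G_3 = 15625.
G_3 = 15625. HB_5(15625) = 5^(5 + 1). Bump = 279936. G_4 = 279935.
G_4 = 279935. HB_6(279935) = 5·6^6 + 5·6^5 + 5·6^4 + 5·6^3 + 5·6^2 + 5·6 + 5. Bump = 4215755. G_5 = 4215754.
G_5 = 4215754. HB_7(4215754) = 5·7^7 + 5·7^5 + 5·7^4 + 5·7^3 + 5·7^2 + 5·7 + 4. Bump = 84073324. G_6 = 84073323.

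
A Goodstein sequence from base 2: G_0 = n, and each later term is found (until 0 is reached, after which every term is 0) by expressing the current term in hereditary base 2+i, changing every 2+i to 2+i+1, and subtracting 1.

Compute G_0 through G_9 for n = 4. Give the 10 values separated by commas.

(0) 4|_2 = 2^2 ↦ 3^3|_3 = 27 ⇒ 26
(1) 26|_3 = 2·3^2 + 2·3 + 2 ↦ 2·4^2 + 2·4 + 2|_4 = 42 ⇒ 41
(2) 41|_4 = 2·4^2 + 2·4 + 1 ↦ 2·5^2 + 2·5 + 1|_5 = 61 ⇒ 60
(3) 60|_5 = 2·5^2 + 2·5 ↦ 2·6^2 + 2·6|_6 = 84 ⇒ 83
(4) 83|_6 = 2·6^2 + 6 + 5 ↦ 2·7^2 + 7 + 5|_7 = 110 ⇒ 109
(5) 109|_7 = 2·7^2 + 7 + 4 ↦ 2·8^2 + 8 + 4|_8 = 140 ⇒ 139
(6) 139|_8 = 2·8^2 + 8 + 3 ↦ 2·9^2 + 9 + 3|_9 = 174 ⇒ 173
(7) 173|_9 = 2·9^2 + 9 + 2 ↦ 2·10^2 + 10 + 2|_10 = 212 ⇒ 211
(8) 211|_10 = 2·10^2 + 10 + 1 ↦ 2·11^2 + 11 + 1|_11 = 254 ⇒ 253

4, 26, 41, 60, 83, 109, 139, 173, 211, 253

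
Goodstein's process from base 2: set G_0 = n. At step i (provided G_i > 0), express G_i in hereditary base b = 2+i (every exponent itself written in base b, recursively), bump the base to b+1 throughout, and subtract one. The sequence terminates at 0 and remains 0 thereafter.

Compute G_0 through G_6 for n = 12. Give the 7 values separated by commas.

12, 107, 1065, 15685, 280019, 5764910, 134217867

step 0: 12 = 2^(2 + 1) + 2^2; sub 3 for 2: 3^(3 + 1) + 3^3; = 108; G_1 = 108−1 = 107
step 1: 107 = 3^(3 + 1) + 2·3^2 + 2·3 + 2; sub 4 for 3: 4^(4 + 1) + 2·4^2 + 2·4 + 2; = 1066; G_2 = 1066−1 = 1065
step 2: 1065 = 4^(4 + 1) + 2·4^2 + 2·4 + 1; sub 5 for 4: 5^(5 + 1) + 2·5^2 + 2·5 + 1; = 15686; G_3 = 15686−1 = 15685
step 3: 15685 = 5^(5 + 1) + 2·5^2 + 2·5; sub 6 for 5: 6^(6 + 1) + 2·6^2 + 2·6; = 280020; G_4 = 280020−1 = 280019
step 4: 280019 = 6^(6 + 1) + 2·6^2 + 6 + 5; sub 7 for 6: 7^(7 + 1) + 2·7^2 + 7 + 5; = 5764911; G_5 = 5764911−1 = 5764910
step 5: 5764910 = 7^(7 + 1) + 2·7^2 + 7 + 4; sub 8 for 7: 8^(8 + 1) + 2·8^2 + 8 + 4; = 134217868; G_6 = 134217868−1 = 134217867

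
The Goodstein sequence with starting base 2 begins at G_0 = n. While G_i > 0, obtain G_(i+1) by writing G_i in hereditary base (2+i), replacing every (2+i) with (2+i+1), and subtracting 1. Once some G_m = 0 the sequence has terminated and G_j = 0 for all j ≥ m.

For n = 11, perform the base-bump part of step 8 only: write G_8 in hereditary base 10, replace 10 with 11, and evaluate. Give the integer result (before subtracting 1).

G_0 = 11. HB_2(11) = 2^(2 + 1) + 2 + 1. Bump = 85. G_1 = 84.
G_1 = 84. HB_3(84) = 3^(3 + 1) + 3. Bump = 1028. G_2 = 1027.
G_2 = 1027. HB_4(1027) = 4^(4 + 1) + 3. Bump = 15628. G_3 = 15627.
G_3 = 15627. HB_5(15627) = 5^(5 + 1) + 2. Bump = 279938. G_4 = 279937.
G_4 = 279937. HB_6(279937) = 6^(6 + 1) + 1. Bump = 5764802. G_5 = 5764801.
G_5 = 5764801. HB_7(5764801) = 7^(7 + 1). Bump = 134217728. G_6 = 134217727.
G_6 = 134217727. HB_8(134217727) = 7·8^8 + 7·8^7 + 7·8^6 + 7·8^5 + 7·8^4 + 7·8^3 + 7·8^2 + 7·8 + 7. Bump = 2749609303. G_7 = 2749609302.
G_7 = 2749609302. HB_9(2749609302) = 7·9^9 + 7·9^7 + 7·9^6 + 7·9^5 + 7·9^4 + 7·9^3 + 7·9^2 + 7·9 + 6. Bump = 70077777776. G_8 = 70077777775.
G_8 = 70077777775. HB_10(70077777775) = 7·10^10 + 7·10^7 + 7·10^6 + 7·10^5 + 7·10^4 + 7·10^3 + 7·10^2 + 7·10 + 5. Bump = 1997331745491. G_9 = 1997331745490.

1997331745491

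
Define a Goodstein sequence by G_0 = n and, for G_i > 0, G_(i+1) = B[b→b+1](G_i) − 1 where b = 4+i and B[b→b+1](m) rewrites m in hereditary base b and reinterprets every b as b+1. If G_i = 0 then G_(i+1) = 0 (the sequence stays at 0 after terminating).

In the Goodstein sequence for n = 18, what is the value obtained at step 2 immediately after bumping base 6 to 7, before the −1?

[0] 18 ≡ 4^2 + 2 (base 4). Lift 5: 27. −1: 26.
[1] 26 ≡ 5^2 + 1 (base 5). Lift 6: 37. −1: 36.
[2] 36 ≡ 6^2 (base 6). Lift 7: 49. −1: 48.

49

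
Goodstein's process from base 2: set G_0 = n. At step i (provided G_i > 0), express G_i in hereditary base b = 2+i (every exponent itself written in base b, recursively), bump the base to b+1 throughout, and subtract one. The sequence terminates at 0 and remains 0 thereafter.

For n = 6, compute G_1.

i=0: 6 = 2^2 + 2 (b=2); 2→3: 3^3 + 3 = 30; 30−1 = 29
i=1: 29 = 3^3 + 2 (b=3); 3→4: 4^4 + 2 = 258; 258−1 = 257

29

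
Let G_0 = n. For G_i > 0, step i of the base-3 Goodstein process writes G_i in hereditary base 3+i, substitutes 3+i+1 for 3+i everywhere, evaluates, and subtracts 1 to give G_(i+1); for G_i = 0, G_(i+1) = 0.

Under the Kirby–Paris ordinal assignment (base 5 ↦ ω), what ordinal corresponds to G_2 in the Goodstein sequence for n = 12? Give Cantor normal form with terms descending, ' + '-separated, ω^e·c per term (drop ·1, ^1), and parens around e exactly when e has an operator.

ω^2 + 2

G_0 = 12. HB_3(12) = 3^2 + 3. Bump = 20. G_1 = 19.
G_1 = 19. HB_4(19) = 4^2 + 3. Bump = 28. G_2 = 27.
G_2 = 27. HB_5(27) = 5^2 + 2. Bump = 38. G_3 = 37.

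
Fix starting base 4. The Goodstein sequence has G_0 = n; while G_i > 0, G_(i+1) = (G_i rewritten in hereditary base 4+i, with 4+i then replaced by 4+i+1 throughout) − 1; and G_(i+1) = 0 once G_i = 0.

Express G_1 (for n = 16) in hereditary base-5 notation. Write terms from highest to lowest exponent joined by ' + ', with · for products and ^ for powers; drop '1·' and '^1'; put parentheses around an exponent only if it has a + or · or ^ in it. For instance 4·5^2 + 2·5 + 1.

4·5 + 4

16 —HB4→ 4^2 —bump→ 5^2 = 25 —(−1)→ 24
24 —HB5→ 4·5 + 4 —bump→ 4·6 + 4 = 28 —(−1)→ 27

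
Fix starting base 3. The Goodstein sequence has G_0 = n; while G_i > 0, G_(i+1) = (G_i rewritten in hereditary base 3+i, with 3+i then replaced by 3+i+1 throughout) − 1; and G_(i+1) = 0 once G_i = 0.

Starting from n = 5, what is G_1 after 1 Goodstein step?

5

i=0: 5 = 3 + 2 (b=3); 3→4: 4 + 2 = 6; 6−1 = 5
i=1: 5 = 4 + 1 (b=4); 4→5: 5 + 1 = 6; 6−1 = 5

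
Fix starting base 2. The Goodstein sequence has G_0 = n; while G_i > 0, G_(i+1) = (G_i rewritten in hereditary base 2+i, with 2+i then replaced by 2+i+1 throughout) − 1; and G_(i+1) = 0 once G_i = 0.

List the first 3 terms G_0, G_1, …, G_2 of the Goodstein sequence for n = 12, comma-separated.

12, 107, 1065

step 0: 12 = 2^(2 + 1) + 2^2; sub 3 for 2: 3^(3 + 1) + 3^3; = 108; G_1 = 108−1 = 107
step 1: 107 = 3^(3 + 1) + 2·3^2 + 2·3 + 2; sub 4 for 3: 4^(4 + 1) + 2·4^2 + 2·4 + 2; = 1066; G_2 = 1066−1 = 1065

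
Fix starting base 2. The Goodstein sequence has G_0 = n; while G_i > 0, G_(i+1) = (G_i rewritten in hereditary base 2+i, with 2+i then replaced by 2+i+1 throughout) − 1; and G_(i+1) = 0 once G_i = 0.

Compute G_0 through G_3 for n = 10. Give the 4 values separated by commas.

10, 83, 1025, 15625

base 2: 10 = 2^(2 + 1) + 2; at 3: 3^(3 + 1) + 3 = 84; next = 83
base 3: 83 = 3^(3 + 1) + 2; at 4: 4^(4 + 1) + 2 = 1026; next = 1025
base 4: 1025 = 4^(4 + 1) + 1; at 5: 5^(5 + 1) + 1 = 15626; next = 15625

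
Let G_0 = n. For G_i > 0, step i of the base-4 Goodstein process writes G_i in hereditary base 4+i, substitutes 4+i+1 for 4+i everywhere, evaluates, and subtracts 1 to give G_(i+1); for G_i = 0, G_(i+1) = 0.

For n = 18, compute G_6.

base 4: 18 = 4^2 + 2; at 5: 5^2 + 2 = 27; next = 26
base 5: 26 = 5^2 + 1; at 6: 6^2 + 1 = 37; next = 36
base 6: 36 = 6^2; at 7: 7^2 = 49; next = 48
base 7: 48 = 6·7 + 6; at 8: 6·8 + 6 = 54; next = 53
base 8: 53 = 6·8 + 5; at 9: 6·9 + 5 = 59; next = 58
base 9: 58 = 6·9 + 4; at 10: 6·10 + 4 = 64; next = 63
base 10: 63 = 6·10 + 3; at 11: 6·11 + 3 = 69; next = 68

63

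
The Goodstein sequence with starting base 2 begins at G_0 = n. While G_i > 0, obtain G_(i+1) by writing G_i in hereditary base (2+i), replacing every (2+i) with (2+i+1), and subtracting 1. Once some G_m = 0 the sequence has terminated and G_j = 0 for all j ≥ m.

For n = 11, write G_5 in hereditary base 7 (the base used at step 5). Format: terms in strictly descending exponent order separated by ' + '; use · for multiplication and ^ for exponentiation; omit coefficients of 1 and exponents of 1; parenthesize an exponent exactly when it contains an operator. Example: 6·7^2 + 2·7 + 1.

step 0: 11 = 2^(2 + 1) + 2 + 1; sub 3 for 2: 3^(3 + 1) + 3 + 1; = 85; G_1 = 85−1 = 84
step 1: 84 = 3^(3 + 1) + 3; sub 4 for 3: 4^(4 + 1) + 4; = 1028; G_2 = 1028−1 = 1027
step 2: 1027 = 4^(4 + 1) + 3; sub 5 for 4: 5^(5 + 1) + 3; = 15628; G_3 = 15628−1 = 15627
step 3: 15627 = 5^(5 + 1) + 2; sub 6 for 5: 6^(6 + 1) + 2; = 279938; G_4 = 279938−1 = 279937
step 4: 279937 = 6^(6 + 1) + 1; sub 7 for 6: 7^(7 + 1) + 1; = 5764802; G_5 = 5764802−1 = 5764801
step 5: 5764801 = 7^(7 + 1); sub 8 for 7: 8^(8 + 1); = 134217728; G_6 = 134217728−1 = 134217727

7^(7 + 1)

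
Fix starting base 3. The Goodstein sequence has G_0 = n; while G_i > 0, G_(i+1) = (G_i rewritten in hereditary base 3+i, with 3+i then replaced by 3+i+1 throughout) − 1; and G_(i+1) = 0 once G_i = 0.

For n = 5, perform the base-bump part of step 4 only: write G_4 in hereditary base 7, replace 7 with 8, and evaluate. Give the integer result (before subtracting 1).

4

5 —HB3→ 3 + 2 —bump→ 4 + 2 = 6 —(−1)→ 5
5 —HB4→ 4 + 1 —bump→ 5 + 1 = 6 —(−1)→ 5
5 —HB5→ 5 —bump→ 6 = 6 —(−1)→ 5
5 —HB6→ 5 —bump→ 5 = 5 —(−1)→ 4
4 —HB7→ 4 —bump→ 4 = 4 —(−1)→ 3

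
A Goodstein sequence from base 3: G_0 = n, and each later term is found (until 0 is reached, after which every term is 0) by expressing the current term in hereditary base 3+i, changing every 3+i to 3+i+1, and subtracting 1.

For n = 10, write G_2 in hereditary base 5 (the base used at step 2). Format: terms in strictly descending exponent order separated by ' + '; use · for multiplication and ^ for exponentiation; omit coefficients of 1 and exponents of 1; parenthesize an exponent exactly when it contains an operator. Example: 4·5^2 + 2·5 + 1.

4·5 + 4

G_0 = 10. HB_3(10) = 3^2 + 1. Bump = 17. G_1 = 16.
G_1 = 16. HB_4(16) = 4^2. Bump = 25. G_2 = 24.
G_2 = 24. HB_5(24) = 4·5 + 4. Bump = 28. G_3 = 27.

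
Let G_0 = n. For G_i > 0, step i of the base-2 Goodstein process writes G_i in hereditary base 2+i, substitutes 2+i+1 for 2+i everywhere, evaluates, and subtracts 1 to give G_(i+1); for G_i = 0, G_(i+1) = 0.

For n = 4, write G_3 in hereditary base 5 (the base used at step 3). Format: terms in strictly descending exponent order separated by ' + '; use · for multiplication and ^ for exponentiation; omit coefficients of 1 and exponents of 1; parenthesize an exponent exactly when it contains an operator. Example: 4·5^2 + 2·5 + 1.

i=0: 4 = 2^2 (b=2); 2→3: 3^3 = 27; 27−1 = 26
i=1: 26 = 2·3^2 + 2·3 + 2 (b=3); 3→4: 2·4^2 + 2·4 + 2 = 42; 42−1 = 41
i=2: 41 = 2·4^2 + 2·4 + 1 (b=4); 4→5: 2·5^2 + 2·5 + 1 = 61; 61−1 = 60

2·5^2 + 2·5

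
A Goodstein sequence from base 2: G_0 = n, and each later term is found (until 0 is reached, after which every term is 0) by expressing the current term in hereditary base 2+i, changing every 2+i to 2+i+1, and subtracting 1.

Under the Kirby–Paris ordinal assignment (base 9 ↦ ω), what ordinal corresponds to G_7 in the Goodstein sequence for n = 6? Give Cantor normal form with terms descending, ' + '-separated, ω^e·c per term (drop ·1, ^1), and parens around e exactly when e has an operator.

ω^5·5 + ω^4·5 + ω^3·5 + ω^2·5 + ω·5 + 2

i=0: 6 = 2^2 + 2 (b=2); 2→3: 3^3 + 3 = 30; 30−1 = 29
i=1: 29 = 3^3 + 2 (b=3); 3→4: 4^4 + 2 = 258; 258−1 = 257
i=2: 257 = 4^4 + 1 (b=4); 4→5: 5^5 + 1 = 3126; 3126−1 = 3125
i=3: 3125 = 5^5 (b=5); 5→6: 6^6 = 46656; 46656−1 = 46655
i=4: 46655 = 5·6^5 + 5·6^4 + 5·6^3 + 5·6^2 + 5·6 + 5 (b=6); 6→7: 5·7^5 + 5·7^4 + 5·7^3 + 5·7^2 + 5·7 + 5 = 98040; 98040−1 = 98039
i=5: 98039 = 5·7^5 + 5·7^4 + 5·7^3 + 5·7^2 + 5·7 + 4 (b=7); 7→8: 5·8^5 + 5·8^4 + 5·8^3 + 5·8^2 + 5·8 + 4 = 187244; 187244−1 = 187243
i=6: 187243 = 5·8^5 + 5·8^4 + 5·8^3 + 5·8^2 + 5·8 + 3 (b=8); 8→9: 5·9^5 + 5·9^4 + 5·9^3 + 5·9^2 + 5·9 + 3 = 332148; 332148−1 = 332147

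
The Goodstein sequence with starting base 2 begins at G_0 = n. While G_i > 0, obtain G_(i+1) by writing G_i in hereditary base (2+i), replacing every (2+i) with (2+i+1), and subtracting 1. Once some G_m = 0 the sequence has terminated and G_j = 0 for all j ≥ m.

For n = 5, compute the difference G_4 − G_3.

(0) 5|_2 = 2^2 + 1 ↦ 3^3 + 1|_3 = 28 ⇒ 27
(1) 27|_3 = 3^3 ↦ 4^4|_4 = 256 ⇒ 255
(2) 255|_4 = 3·4^3 + 3·4^2 + 3·4 + 3 ↦ 3·5^3 + 3·5^2 + 3·5 + 3|_5 = 468 ⇒ 467
(3) 467|_5 = 3·5^3 + 3·5^2 + 3·5 + 2 ↦ 3·6^3 + 3·6^2 + 3·6 + 2|_6 = 776 ⇒ 775

308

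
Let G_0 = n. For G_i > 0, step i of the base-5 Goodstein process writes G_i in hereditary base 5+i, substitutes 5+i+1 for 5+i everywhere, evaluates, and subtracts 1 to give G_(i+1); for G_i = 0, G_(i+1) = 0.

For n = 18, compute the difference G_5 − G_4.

1

step 0: 18 = 3·5 + 3; sub 6 for 5: 3·6 + 3; = 21; G_1 = 21−1 = 20
step 1: 20 = 3·6 + 2; sub 7 for 6: 3·7 + 2; = 23; G_2 = 23−1 = 22
step 2: 22 = 3·7 + 1; sub 8 for 7: 3·8 + 1; = 25; G_3 = 25−1 = 24
step 3: 24 = 3·8; sub 9 for 8: 3·9; = 27; G_4 = 27−1 = 26
step 4: 26 = 2·9 + 8; sub 10 for 9: 2·10 + 8; = 28; G_5 = 28−1 = 27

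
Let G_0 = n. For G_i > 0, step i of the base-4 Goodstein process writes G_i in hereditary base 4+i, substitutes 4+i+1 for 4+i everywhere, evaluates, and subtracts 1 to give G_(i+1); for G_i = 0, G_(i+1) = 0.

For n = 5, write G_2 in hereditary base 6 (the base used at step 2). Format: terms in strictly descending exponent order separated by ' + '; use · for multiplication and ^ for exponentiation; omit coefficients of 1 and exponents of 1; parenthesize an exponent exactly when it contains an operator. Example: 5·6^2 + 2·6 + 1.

base 4: 5 = 4 + 1; at 5: 5 + 1 = 6; next = 5
base 5: 5 = 5; at 6: 6 = 6; next = 5
base 6: 5 = 5; at 7: 5 = 5; next = 4

5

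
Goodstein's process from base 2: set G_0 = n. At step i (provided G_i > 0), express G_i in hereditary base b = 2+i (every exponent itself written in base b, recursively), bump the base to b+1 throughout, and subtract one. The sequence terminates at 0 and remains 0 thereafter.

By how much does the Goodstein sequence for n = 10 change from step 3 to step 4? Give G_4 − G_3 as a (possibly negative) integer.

264310

[0] 10 ≡ 2^(2 + 1) + 2 (base 2). Lift 3: 84. −1: 83.
[1] 83 ≡ 3^(3 + 1) + 2 (base 3). Lift 4: 1026. −1: 1025.
[2] 1025 ≡ 4^(4 + 1) + 1 (base 4). Lift 5: 15626. −1: 15625.
[3] 15625 ≡ 5^(5 + 1) (base 5). Lift 6: 279936. −1: 279935.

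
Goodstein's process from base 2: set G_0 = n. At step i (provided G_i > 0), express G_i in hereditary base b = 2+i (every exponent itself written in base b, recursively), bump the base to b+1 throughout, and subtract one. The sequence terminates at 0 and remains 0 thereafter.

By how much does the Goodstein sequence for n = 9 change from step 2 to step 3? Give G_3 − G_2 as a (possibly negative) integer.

8819

[0] 9 ≡ 2^(2 + 1) + 1 (base 2). Lift 3: 82. −1: 81.
[1] 81 ≡ 3^(3 + 1) (base 3). Lift 4: 1024. −1: 1023.
[2] 1023 ≡ 3·4^4 + 3·4^3 + 3·4^2 + 3·4 + 3 (base 4). Lift 5: 9843. −1: 9842.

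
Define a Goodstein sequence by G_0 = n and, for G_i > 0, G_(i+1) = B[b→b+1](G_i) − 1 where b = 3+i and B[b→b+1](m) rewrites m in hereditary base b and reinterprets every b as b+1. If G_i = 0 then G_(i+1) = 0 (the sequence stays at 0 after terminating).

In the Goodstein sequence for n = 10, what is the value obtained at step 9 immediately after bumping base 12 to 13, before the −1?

46

i=0: 10 = 3^2 + 1 (b=3); 3→4: 4^2 + 1 = 17; 17−1 = 16
i=1: 16 = 4^2 (b=4); 4→5: 5^2 = 25; 25−1 = 24
i=2: 24 = 4·5 + 4 (b=5); 5→6: 4·6 + 4 = 28; 28−1 = 27
i=3: 27 = 4·6 + 3 (b=6); 6→7: 4·7 + 3 = 31; 31−1 = 30
i=4: 30 = 4·7 + 2 (b=7); 7→8: 4·8 + 2 = 34; 34−1 = 33
i=5: 33 = 4·8 + 1 (b=8); 8→9: 4·9 + 1 = 37; 37−1 = 36
i=6: 36 = 4·9 (b=9); 9→10: 4·10 = 40; 40−1 = 39
i=7: 39 = 3·10 + 9 (b=10); 10→11: 3·11 + 9 = 42; 42−1 = 41
i=8: 41 = 3·11 + 8 (b=11); 11→12: 3·12 + 8 = 44; 44−1 = 43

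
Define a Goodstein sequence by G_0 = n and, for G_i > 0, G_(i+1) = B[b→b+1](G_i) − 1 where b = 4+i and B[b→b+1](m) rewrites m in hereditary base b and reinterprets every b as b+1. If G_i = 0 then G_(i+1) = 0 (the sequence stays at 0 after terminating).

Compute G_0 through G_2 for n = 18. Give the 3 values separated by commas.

18, 26, 36

step 0: 18 = 4^2 + 2; sub 5 for 4: 5^2 + 2; = 27; G_1 = 27−1 = 26
step 1: 26 = 5^2 + 1; sub 6 for 5: 6^2 + 1; = 37; G_2 = 37−1 = 36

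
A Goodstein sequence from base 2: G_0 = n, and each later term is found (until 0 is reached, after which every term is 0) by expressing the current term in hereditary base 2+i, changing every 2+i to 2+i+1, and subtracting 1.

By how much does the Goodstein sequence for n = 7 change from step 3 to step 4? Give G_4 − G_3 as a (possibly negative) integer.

G_0 = 7. HB_2(7) = 2^2 + 2 + 1. Bump = 31. G_1 = 30.
G_1 = 30. HB_3(30) = 3^3 + 3. Bump = 260. G_2 = 259.
G_2 = 259. HB_4(259) = 4^4 + 3. Bump = 3128. G_3 = 3127.
G_3 = 3127. HB_5(3127) = 5^5 + 2. Bump = 46658. G_4 = 46657.

43530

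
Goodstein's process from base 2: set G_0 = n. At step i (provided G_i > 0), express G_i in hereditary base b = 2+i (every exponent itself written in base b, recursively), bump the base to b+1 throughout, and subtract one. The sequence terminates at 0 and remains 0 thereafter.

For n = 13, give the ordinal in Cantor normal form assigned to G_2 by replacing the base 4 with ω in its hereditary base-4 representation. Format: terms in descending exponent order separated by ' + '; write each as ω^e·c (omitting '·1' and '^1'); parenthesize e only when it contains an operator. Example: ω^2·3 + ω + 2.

ω^(ω + 1) + ω^3·3 + ω^2·3 + ω·3 + 3

i=0: 13 = 2^(2 + 1) + 2^2 + 1 (b=2); 2→3: 3^(3 + 1) + 3^3 + 1 = 109; 109−1 = 108
i=1: 108 = 3^(3 + 1) + 3^3 (b=3); 3→4: 4^(4 + 1) + 4^4 = 1280; 1280−1 = 1279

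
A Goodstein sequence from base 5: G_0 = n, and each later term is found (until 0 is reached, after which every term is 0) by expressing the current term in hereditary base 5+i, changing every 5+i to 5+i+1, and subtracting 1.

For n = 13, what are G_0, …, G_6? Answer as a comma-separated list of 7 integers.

step 0: 13 = 2·5 + 3; sub 6 for 5: 2·6 + 3; = 15; G_1 = 15−1 = 14
step 1: 14 = 2·6 + 2; sub 7 for 6: 2·7 + 2; = 16; G_2 = 16−1 = 15
step 2: 15 = 2·7 + 1; sub 8 for 7: 2·8 + 1; = 17; G_3 = 17−1 = 16
step 3: 16 = 2·8; sub 9 for 8: 2·9; = 18; G_4 = 18−1 = 17
step 4: 17 = 9 + 8; sub 10 for 9: 10 + 8; = 18; G_5 = 18−1 = 17
step 5: 17 = 10 + 7; sub 11 for 10: 11 + 7; = 18; G_6 = 18−1 = 17

13, 14, 15, 16, 17, 17, 17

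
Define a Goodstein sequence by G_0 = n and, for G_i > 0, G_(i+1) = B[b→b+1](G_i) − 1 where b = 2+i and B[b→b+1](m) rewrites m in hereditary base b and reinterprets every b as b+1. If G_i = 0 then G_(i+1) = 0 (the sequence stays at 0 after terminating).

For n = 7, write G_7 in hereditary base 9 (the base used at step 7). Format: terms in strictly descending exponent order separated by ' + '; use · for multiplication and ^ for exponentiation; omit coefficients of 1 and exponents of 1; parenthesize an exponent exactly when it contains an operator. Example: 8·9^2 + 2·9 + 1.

7·9^7 + 7·9^6 + 7·9^5 + 7·9^4 + 7·9^3 + 7·9^2 + 7·9 + 6

step 0: 7 = 2^2 + 2 + 1; sub 3 for 2: 3^3 + 3 + 1; = 31; G_1 = 31−1 = 30
step 1: 30 = 3^3 + 3; sub 4 for 3: 4^4 + 4; = 260; G_2 = 260−1 = 259
step 2: 259 = 4^4 + 3; sub 5 for 4: 5^5 + 3; = 3128; G_3 = 3128−1 = 3127
step 3: 3127 = 5^5 + 2; sub 6 for 5: 6^6 + 2; = 46658; G_4 = 46658−1 = 46657
step 4: 46657 = 6^6 + 1; sub 7 for 6: 7^7 + 1; = 823544; G_5 = 823544−1 = 823543
step 5: 823543 = 7^7; sub 8 for 7: 8^8; = 16777216; G_6 = 16777216−1 = 16777215
step 6: 16777215 = 7·8^7 + 7·8^6 + 7·8^5 + 7·8^4 + 7·8^3 + 7·8^2 + 7·8 + 7; sub 9 for 8: 7·9^7 + 7·9^6 + 7·9^5 + 7·9^4 + 7·9^3 + 7·9^2 + 7·9 + 7; = 37665880; G_7 = 37665880−1 = 37665879
step 7: 37665879 = 7·9^7 + 7·9^6 + 7·9^5 + 7·9^4 + 7·9^3 + 7·9^2 + 7·9 + 6; sub 10 for 9: 7·10^7 + 7·10^6 + 7·10^5 + 7·10^4 + 7·10^3 + 7·10^2 + 7·10 + 6; = 77777776; G_8 = 77777776−1 = 77777775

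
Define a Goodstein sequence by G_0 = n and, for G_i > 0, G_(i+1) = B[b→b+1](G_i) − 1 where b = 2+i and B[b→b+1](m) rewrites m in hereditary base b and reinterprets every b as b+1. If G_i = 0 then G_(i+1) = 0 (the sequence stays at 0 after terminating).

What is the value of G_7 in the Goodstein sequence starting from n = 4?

step 0: 4 = 2^2; sub 3 for 2: 3^3; = 27; G_1 = 27−1 = 26
step 1: 26 = 2·3^2 + 2·3 + 2; sub 4 for 3: 2·4^2 + 2·4 + 2; = 42; G_2 = 42−1 = 41
step 2: 41 = 2·4^2 + 2·4 + 1; sub 5 for 4: 2·5^2 + 2·5 + 1; = 61; G_3 = 61−1 = 60
step 3: 60 = 2·5^2 + 2·5; sub 6 for 5: 2·6^2 + 2·6; = 84; G_4 = 84−1 = 83
step 4: 83 = 2·6^2 + 6 + 5; sub 7 for 6: 2·7^2 + 7 + 5; = 110; G_5 = 110−1 = 109
step 5: 109 = 2·7^2 + 7 + 4; sub 8 for 7: 2·8^2 + 8 + 4; = 140; G_6 = 140−1 = 139
step 6: 139 = 2·8^2 + 8 + 3; sub 9 for 8: 2·9^2 + 9 + 3; = 174; G_7 = 174−1 = 173

173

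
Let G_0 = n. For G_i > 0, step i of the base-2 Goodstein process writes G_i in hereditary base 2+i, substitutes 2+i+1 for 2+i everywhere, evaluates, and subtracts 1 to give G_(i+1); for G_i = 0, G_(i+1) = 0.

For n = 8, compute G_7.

774841151

G_0=8  [base 2] 2^(2 + 1)  →[2↦3]→  3^(3 + 1) = 81  −1 ⇒ G_1=80
G_1=80  [base 3] 2·3^3 + 2·3^2 + 2·3 + 2  →[3↦4]→  2·4^4 + 2·4^2 + 2·4 + 2 = 554  −1 ⇒ G_2=553
G_2=553  [base 4] 2·4^4 + 2·4^2 + 2·4 + 1  →[4↦5]→  2·5^5 + 2·5^2 + 2·5 + 1 = 6311  −1 ⇒ G_3=6310
G_3=6310  [base 5] 2·5^5 + 2·5^2 + 2·5  →[5↦6]→  2·6^6 + 2·6^2 + 2·6 = 93396  −1 ⇒ G_4=93395
G_4=93395  [base 6] 2·6^6 + 2·6^2 + 6 + 5  →[6↦7]→  2·7^7 + 2·7^2 + 7 + 5 = 1647196  −1 ⇒ G_5=1647195
G_5=1647195  [base 7] 2·7^7 + 2·7^2 + 7 + 4  →[7↦8]→  2·8^8 + 2·8^2 + 8 + 4 = 33554572  −1 ⇒ G_6=33554571
G_6=33554571  [base 8] 2·8^8 + 2·8^2 + 8 + 3  →[8↦9]→  2·9^9 + 2·9^2 + 9 + 3 = 774841152  −1 ⇒ G_7=774841151
G_7=774841151  [base 9] 2·9^9 + 2·9^2 + 9 + 2  →[9↦10]→  2·10^10 + 2·10^2 + 10 + 2 = 20000000212  −1 ⇒ G_8=20000000211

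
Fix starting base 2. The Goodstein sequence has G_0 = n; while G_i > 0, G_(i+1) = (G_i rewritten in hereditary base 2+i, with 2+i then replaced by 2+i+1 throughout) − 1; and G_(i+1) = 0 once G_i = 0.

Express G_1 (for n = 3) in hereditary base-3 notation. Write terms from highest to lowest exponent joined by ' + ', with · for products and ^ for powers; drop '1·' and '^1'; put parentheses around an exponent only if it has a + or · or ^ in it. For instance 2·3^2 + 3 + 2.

base 2: 3 = 2 + 1; at 3: 3 + 1 = 4; next = 3
base 3: 3 = 3; at 4: 4 = 4; next = 3

3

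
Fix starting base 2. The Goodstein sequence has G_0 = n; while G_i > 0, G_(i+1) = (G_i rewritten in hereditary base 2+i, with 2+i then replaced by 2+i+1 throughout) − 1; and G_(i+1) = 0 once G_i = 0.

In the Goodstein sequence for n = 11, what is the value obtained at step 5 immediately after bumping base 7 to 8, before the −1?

134217728

step 0: 11 = 2^(2 + 1) + 2 + 1; sub 3 for 2: 3^(3 + 1) + 3 + 1; = 85; G_1 = 85−1 = 84
step 1: 84 = 3^(3 + 1) + 3; sub 4 for 3: 4^(4 + 1) + 4; = 1028; G_2 = 1028−1 = 1027
step 2: 1027 = 4^(4 + 1) + 3; sub 5 for 4: 5^(5 + 1) + 3; = 15628; G_3 = 15628−1 = 15627
step 3: 15627 = 5^(5 + 1) + 2; sub 6 for 5: 6^(6 + 1) + 2; = 279938; G_4 = 279938−1 = 279937
step 4: 279937 = 6^(6 + 1) + 1; sub 7 for 6: 7^(7 + 1) + 1; = 5764802; G_5 = 5764802−1 = 5764801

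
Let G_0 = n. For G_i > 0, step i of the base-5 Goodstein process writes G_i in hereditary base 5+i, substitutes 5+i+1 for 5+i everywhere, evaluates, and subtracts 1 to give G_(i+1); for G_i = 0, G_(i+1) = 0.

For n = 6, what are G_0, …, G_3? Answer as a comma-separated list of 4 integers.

6, 6, 6, 5

i=0: 6 = 5 + 1 (b=5); 5→6: 6 + 1 = 7; 7−1 = 6
i=1: 6 = 6 (b=6); 6→7: 7 = 7; 7−1 = 6
i=2: 6 = 6 (b=7); 7→8: 6 = 6; 6−1 = 5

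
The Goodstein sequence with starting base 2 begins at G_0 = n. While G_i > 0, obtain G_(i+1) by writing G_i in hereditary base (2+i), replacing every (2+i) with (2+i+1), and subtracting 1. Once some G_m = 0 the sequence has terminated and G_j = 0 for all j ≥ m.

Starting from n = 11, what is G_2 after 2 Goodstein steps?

step 0: 11 = 2^(2 + 1) + 2 + 1; sub 3 for 2: 3^(3 + 1) + 3 + 1; = 85; G_1 = 85−1 = 84
step 1: 84 = 3^(3 + 1) + 3; sub 4 for 3: 4^(4 + 1) + 4; = 1028; G_2 = 1028−1 = 1027
step 2: 1027 = 4^(4 + 1) + 3; sub 5 for 4: 5^(5 + 1) + 3; = 15628; G_3 = 15628−1 = 15627

1027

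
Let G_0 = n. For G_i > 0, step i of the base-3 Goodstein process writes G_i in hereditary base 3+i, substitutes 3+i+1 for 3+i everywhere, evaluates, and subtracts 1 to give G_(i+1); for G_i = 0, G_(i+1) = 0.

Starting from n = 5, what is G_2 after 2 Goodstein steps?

i=0: 5 = 3 + 2 (b=3); 3→4: 4 + 2 = 6; 6−1 = 5
i=1: 5 = 4 + 1 (b=4); 4→5: 5 + 1 = 6; 6−1 = 5
i=2: 5 = 5 (b=5); 5→6: 6 = 6; 6−1 = 5

5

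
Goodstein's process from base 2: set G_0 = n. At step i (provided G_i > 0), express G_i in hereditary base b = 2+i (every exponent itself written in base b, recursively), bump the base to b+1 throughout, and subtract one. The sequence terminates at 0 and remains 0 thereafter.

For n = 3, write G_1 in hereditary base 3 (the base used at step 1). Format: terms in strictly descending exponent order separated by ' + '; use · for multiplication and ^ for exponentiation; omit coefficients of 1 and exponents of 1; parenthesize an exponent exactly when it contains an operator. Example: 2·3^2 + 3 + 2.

3

i=0: 3 = 2 + 1 (b=2); 2→3: 3 + 1 = 4; 4−1 = 3
i=1: 3 = 3 (b=3); 3→4: 4 = 4; 4−1 = 3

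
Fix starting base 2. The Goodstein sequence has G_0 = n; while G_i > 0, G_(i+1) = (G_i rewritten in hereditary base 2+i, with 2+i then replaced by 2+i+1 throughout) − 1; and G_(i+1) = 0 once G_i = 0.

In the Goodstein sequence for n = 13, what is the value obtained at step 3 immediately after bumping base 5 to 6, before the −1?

280712

i=0: 13 = 2^(2 + 1) + 2^2 + 1 (b=2); 2→3: 3^(3 + 1) + 3^3 + 1 = 109; 109−1 = 108
i=1: 108 = 3^(3 + 1) + 3^3 (b=3); 3→4: 4^(4 + 1) + 4^4 = 1280; 1280−1 = 1279
i=2: 1279 = 4^(4 + 1) + 3·4^3 + 3·4^2 + 3·4 + 3 (b=4); 4→5: 5^(5 + 1) + 3·5^3 + 3·5^2 + 3·5 + 3 = 16093; 16093−1 = 16092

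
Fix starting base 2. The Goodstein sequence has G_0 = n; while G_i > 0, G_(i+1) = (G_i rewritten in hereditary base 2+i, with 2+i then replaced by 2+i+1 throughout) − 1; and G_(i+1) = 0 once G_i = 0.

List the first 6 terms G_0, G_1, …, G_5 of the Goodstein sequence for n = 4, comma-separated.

4, 26, 41, 60, 83, 109

step 0: 4 = 2^2; sub 3 for 2: 3^3; = 27; G_1 = 27−1 = 26
step 1: 26 = 2·3^2 + 2·3 + 2; sub 4 for 3: 2·4^2 + 2·4 + 2; = 42; G_2 = 42−1 = 41
step 2: 41 = 2·4^2 + 2·4 + 1; sub 5 for 4: 2·5^2 + 2·5 + 1; = 61; G_3 = 61−1 = 60
step 3: 60 = 2·5^2 + 2·5; sub 6 for 5: 2·6^2 + 2·6; = 84; G_4 = 84−1 = 83
step 4: 83 = 2·6^2 + 6 + 5; sub 7 for 6: 2·7^2 + 7 + 5; = 110; G_5 = 110−1 = 109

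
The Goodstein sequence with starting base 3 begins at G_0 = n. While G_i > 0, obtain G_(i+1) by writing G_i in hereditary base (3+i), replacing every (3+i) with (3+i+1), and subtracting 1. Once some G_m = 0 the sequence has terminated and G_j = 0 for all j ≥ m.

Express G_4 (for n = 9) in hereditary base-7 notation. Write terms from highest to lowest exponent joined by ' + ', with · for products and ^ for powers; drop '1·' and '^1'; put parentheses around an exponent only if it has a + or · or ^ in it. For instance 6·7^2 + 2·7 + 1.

(0) 9|_3 = 3^2 ↦ 4^2|_4 = 16 ⇒ 15
(1) 15|_4 = 3·4 + 3 ↦ 3·5 + 3|_5 = 18 ⇒ 17
(2) 17|_5 = 3·5 + 2 ↦ 3·6 + 2|_6 = 20 ⇒ 19
(3) 19|_6 = 3·6 + 1 ↦ 3·7 + 1|_7 = 22 ⇒ 21
(4) 21|_7 = 3·7 ↦ 3·8|_8 = 24 ⇒ 23

3·7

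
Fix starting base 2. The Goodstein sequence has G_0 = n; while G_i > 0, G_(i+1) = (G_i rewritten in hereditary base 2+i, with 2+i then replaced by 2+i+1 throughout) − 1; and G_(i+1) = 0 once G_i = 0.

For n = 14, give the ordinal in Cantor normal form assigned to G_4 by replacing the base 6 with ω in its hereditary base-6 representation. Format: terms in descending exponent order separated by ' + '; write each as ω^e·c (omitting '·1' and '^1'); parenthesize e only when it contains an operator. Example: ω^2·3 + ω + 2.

step 0: 14 = 2^(2 + 1) + 2^2 + 2; sub 3 for 2: 3^(3 + 1) + 3^3 + 3; = 111; G_1 = 111−1 = 110
step 1: 110 = 3^(3 + 1) + 3^3 + 2; sub 4 for 3: 4^(4 + 1) + 4^4 + 2; = 1282; G_2 = 1282−1 = 1281
step 2: 1281 = 4^(4 + 1) + 4^4 + 1; sub 5 for 4: 5^(5 + 1) + 5^5 + 1; = 18751; G_3 = 18751−1 = 18750
step 3: 18750 = 5^(5 + 1) + 5^5; sub 6 for 5: 6^(6 + 1) + 6^6; = 326592; G_4 = 326592−1 = 326591
step 4: 326591 = 6^(6 + 1) + 5·6^5 + 5·6^4 + 5·6^3 + 5·6^2 + 5·6 + 5; sub 7 for 6: 7^(7 + 1) + 5·7^5 + 5·7^4 + 5·7^3 + 5·7^2 + 5·7 + 5; = 5862841; G_5 = 5862841−1 = 5862840

ω^(ω + 1) + ω^5·5 + ω^4·5 + ω^3·5 + ω^2·5 + ω·5 + 5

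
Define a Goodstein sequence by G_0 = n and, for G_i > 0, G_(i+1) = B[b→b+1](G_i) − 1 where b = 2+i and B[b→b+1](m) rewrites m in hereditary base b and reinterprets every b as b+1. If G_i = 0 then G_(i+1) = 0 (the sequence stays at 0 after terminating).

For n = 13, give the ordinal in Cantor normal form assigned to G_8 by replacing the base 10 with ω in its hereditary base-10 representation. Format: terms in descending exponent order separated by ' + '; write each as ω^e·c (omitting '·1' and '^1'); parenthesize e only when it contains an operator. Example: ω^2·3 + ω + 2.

G_0=13  [base 2] 2^(2 + 1) + 2^2 + 1  →[2↦3]→  3^(3 + 1) + 3^3 + 1 = 109  −1 ⇒ G_1=108
G_1=108  [base 3] 3^(3 + 1) + 3^3  →[3↦4]→  4^(4 + 1) + 4^4 = 1280  −1 ⇒ G_2=1279
G_2=1279  [base 4] 4^(4 + 1) + 3·4^3 + 3·4^2 + 3·4 + 3  →[4↦5]→  5^(5 + 1) + 3·5^3 + 3·5^2 + 3·5 + 3 = 16093  −1 ⇒ G_3=16092
G_3=16092  [base 5] 5^(5 + 1) + 3·5^3 + 3·5^2 + 3·5 + 2  →[5↦6]→  6^(6 + 1) + 3·6^3 + 3·6^2 + 3·6 + 2 = 280712  −1 ⇒ G_4=280711
G_4=280711  [base 6] 6^(6 + 1) + 3·6^3 + 3·6^2 + 3·6 + 1  →[6↦7]→  7^(7 + 1) + 3·7^3 + 3·7^2 + 3·7 + 1 = 5765999  −1 ⇒ G_5=5765998
G_5=5765998  [base 7] 7^(7 + 1) + 3·7^3 + 3·7^2 + 3·7  →[7↦8]→  8^(8 + 1) + 3·8^3 + 3·8^2 + 3·8 = 134219480  −1 ⇒ G_6=134219479
G_6=134219479  [base 8] 8^(8 + 1) + 3·8^3 + 3·8^2 + 2·8 + 7  →[8↦9]→  9^(9 + 1) + 3·9^3 + 3·9^2 + 2·9 + 7 = 3486786856  −1 ⇒ G_7=3486786855
G_7=3486786855  [base 9] 9^(9 + 1) + 3·9^3 + 3·9^2 + 2·9 + 6  →[9↦10]→  10^(10 + 1) + 3·10^3 + 3·10^2 + 2·10 + 6 = 100000003326  −1 ⇒ G_8=100000003325

ω^(ω + 1) + ω^3·3 + ω^2·3 + ω·2 + 5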